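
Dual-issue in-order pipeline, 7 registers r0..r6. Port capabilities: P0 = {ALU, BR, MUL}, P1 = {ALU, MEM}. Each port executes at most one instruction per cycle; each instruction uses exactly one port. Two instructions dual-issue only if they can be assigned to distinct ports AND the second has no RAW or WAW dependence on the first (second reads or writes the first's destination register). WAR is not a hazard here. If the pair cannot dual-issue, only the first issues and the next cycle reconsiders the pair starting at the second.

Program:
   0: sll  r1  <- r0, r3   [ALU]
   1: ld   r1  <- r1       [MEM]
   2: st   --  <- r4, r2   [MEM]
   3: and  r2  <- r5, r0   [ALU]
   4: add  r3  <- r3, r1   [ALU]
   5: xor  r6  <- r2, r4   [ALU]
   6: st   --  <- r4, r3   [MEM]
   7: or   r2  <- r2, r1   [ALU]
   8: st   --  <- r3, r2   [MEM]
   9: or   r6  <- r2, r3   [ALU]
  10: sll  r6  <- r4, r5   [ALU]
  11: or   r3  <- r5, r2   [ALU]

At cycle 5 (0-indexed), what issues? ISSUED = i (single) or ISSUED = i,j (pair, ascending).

ISSUED = 8,9

c0: i0 sll  RAW+WAW r1
c1: i1 ld  no-port MEM/MEM
c2: i2,i3 st and  2-wide
c3: i4,i5 add xor  2-wide
c4: i6,i7 st or  2-wide
c5: i8,i9 st or  2-wide
c6: i10,i11 sll or  2-wide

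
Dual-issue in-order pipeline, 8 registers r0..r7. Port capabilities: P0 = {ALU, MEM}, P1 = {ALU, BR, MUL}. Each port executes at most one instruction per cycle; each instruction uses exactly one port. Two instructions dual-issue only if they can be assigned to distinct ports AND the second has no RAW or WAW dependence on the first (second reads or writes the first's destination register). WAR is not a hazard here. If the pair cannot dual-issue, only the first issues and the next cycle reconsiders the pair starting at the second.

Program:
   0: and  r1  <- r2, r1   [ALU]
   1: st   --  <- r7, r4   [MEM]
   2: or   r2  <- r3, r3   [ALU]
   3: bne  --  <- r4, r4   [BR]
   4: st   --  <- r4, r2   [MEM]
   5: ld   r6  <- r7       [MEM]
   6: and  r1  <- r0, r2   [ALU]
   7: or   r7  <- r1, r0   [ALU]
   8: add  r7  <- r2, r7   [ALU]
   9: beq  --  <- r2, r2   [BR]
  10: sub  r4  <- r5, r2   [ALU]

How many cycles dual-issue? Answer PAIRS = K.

0. and st @i0&i1  | dual
1. or bne @i2&i3  | dual
2. st @i4  | no-port MEM/MEM
3. ld and @i5&i6  | dual
4. or @i7  | RAW+WAW r7
5. add beq @i8&i9  | dual
6. sub @i10  | tail

PAIRS = 4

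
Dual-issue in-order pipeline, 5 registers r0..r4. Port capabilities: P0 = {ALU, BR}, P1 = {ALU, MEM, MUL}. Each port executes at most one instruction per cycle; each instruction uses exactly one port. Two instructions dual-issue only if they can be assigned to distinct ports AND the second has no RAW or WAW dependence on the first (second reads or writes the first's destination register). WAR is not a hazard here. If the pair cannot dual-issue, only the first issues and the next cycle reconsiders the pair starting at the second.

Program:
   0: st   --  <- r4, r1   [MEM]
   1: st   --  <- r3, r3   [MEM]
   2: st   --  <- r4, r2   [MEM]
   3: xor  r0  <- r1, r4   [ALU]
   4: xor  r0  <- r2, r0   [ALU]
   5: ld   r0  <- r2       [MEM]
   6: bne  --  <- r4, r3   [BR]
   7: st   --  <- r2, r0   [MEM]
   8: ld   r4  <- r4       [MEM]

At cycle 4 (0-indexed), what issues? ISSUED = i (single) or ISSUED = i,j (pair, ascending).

  cy0 -> i0 (st.MEM) no-port MEM/MEM
  cy1 -> i1 (st.MEM) no-port MEM/MEM
  cy2 -> i2,i3 (st.MEM;xor.ALU) dual
  cy3 -> i4 (xor.ALU) WAW r0
  cy4 -> i5,i6 (ld.MEM;bne.BR) dual
  cy5 -> i7 (st.MEM) no-port MEM/MEM
  cy6 -> i8 (ld.MEM) tail

ISSUED = 5,6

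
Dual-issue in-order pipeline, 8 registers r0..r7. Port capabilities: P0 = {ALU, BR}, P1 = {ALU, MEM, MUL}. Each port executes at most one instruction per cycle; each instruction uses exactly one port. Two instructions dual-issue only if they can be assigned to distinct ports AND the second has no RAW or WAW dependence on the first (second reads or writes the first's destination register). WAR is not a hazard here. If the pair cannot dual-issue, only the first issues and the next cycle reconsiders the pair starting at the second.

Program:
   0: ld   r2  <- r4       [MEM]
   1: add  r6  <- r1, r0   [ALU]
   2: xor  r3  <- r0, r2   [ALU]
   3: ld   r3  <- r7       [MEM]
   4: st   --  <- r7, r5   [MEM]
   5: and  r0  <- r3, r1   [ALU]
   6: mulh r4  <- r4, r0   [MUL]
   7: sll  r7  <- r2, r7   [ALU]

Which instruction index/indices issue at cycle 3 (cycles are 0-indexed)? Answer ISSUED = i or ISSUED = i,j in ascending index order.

[0] i0+i1  ld.MEM;add.ALU  -- dual
[1] i2  xor.ALU  -- WAW r3
[2] i3  ld.MEM  -- no-port MEM/MEM
[3] i4+i5  st.MEM;and.ALU  -- dual
[4] i6+i7  mulh.MUL;sll.ALU  -- dual

ISSUED = 4,5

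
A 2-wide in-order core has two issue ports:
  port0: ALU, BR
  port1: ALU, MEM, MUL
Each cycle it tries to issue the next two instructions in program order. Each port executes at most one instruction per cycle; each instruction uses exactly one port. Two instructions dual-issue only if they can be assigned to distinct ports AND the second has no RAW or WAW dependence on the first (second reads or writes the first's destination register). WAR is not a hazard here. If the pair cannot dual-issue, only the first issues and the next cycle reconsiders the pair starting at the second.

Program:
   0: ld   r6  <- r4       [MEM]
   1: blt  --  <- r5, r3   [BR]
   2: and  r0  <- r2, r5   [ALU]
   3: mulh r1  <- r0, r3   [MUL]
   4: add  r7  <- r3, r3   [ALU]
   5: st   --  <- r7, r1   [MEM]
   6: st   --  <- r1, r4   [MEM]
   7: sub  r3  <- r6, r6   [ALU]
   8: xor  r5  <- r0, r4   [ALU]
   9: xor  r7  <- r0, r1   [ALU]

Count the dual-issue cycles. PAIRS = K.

PAIRS = 4

t=0 i0+i1:ld.MEM+blt.BR ; dual
t=1 i2:and.ALU ; RAW r0
t=2 i3+i4:mulh.MUL+add.ALU ; dual
t=3 i5:st.MEM ; no-port MEM/MEM
t=4 i6+i7:st.MEM+sub.ALU ; dual
t=5 i8+i9:xor.ALU+xor.ALU ; dual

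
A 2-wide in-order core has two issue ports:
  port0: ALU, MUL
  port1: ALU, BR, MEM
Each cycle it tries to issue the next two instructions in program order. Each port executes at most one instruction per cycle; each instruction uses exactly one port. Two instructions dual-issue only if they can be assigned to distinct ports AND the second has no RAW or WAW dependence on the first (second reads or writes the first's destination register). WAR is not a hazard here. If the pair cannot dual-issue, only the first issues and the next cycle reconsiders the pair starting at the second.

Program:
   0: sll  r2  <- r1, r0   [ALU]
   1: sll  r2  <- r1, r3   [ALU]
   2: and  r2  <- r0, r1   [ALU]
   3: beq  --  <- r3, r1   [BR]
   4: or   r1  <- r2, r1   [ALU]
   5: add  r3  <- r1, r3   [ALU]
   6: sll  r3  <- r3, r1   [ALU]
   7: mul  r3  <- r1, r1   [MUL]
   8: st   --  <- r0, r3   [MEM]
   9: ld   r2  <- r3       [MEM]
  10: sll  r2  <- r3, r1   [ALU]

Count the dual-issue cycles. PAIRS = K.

PAIRS = 1

[0] i0  sll.ALU  -- WAW r2
[1] i1  sll.ALU  -- WAW r2
[2] i2&i3  and.ALU+beq.BR  -- dual
[3] i4  or.ALU  -- RAW r1
[4] i5  add.ALU  -- RAW+WAW r3
[5] i6  sll.ALU  -- WAW r3
[6] i7  mul.MUL  -- RAW r3
[7] i8  st.MEM  -- no-port MEM/MEM
[8] i9  ld.MEM  -- WAW r2
[9] i10  sll.ALU  -- tail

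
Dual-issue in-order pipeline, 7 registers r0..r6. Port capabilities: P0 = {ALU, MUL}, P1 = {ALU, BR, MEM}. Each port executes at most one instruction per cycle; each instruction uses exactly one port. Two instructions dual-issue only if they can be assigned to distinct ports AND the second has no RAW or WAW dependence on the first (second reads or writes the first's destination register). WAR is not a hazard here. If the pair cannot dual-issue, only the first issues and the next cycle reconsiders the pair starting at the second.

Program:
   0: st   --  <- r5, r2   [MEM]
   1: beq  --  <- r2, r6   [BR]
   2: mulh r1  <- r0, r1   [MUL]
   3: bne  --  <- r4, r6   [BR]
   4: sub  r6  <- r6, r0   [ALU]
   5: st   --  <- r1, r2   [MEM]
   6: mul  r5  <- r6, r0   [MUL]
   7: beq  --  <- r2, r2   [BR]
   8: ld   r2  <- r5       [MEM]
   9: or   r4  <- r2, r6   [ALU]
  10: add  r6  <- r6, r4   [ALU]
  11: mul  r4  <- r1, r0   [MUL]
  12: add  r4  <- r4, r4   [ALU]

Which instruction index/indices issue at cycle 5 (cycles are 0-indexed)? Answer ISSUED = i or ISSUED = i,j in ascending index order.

0. st @i0  | no-port MEM/BR
1. beq/mulh @i1,i2  | pair
2. bne/sub @i3,i4  | pair
3. st/mul @i5,i6  | pair
4. beq @i7  | no-port BR/MEM
5. ld @i8  | RAW r2
6. or @i9  | RAW r4
7. add/mul @i10,i11  | pair
8. add @i12  | tail

ISSUED = 8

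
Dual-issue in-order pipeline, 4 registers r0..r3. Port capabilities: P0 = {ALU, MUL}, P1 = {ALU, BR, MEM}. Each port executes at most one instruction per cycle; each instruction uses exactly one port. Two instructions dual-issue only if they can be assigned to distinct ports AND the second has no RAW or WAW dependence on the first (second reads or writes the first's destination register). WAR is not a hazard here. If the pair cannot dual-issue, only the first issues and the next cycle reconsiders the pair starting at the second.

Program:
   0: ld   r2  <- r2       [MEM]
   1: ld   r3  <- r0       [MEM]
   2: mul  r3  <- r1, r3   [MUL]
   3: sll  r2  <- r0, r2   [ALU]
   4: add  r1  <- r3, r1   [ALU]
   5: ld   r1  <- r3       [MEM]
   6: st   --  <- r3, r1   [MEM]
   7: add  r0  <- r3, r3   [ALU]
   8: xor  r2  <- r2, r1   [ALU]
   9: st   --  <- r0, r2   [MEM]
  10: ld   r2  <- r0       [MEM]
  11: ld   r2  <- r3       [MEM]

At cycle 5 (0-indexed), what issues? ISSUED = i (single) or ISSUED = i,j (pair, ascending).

ISSUED = 6,7

t=0 i0:ld ; no-port MEM/MEM
t=1 i1:ld ; RAW+WAW r3
t=2 i2+i3:mul;sll ; 2-wide
t=3 i4:add ; WAW r1
t=4 i5:ld ; no-port MEM/MEM
t=5 i6+i7:st;add ; 2-wide
t=6 i8:xor ; RAW r2
t=7 i9:st ; no-port MEM/MEM
t=8 i10:ld ; no-port MEM/MEM
t=9 i11:ld ; tail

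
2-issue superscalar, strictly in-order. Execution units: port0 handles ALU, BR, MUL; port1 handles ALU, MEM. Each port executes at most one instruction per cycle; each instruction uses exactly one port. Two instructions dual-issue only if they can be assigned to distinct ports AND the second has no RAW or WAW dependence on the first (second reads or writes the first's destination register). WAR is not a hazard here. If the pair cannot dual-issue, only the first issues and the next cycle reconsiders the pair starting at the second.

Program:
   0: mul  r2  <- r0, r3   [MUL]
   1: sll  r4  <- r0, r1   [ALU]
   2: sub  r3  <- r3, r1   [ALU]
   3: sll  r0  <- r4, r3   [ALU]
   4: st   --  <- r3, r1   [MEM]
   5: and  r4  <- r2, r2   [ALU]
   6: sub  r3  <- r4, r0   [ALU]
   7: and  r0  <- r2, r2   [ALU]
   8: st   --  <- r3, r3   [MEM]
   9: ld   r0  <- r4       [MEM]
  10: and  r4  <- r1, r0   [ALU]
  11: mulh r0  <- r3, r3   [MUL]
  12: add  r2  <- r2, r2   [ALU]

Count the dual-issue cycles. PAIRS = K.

PAIRS = 4

#0 head=0: mul.MUL;sll.ALU i0&i1 dual
#1 head=2: sub.ALU i2 RAW r3
#2 head=3: sll.ALU;st.MEM i3&i4 dual
#3 head=5: and.ALU i5 RAW r4
#4 head=6: sub.ALU;and.ALU i6&i7 dual
#5 head=8: st.MEM i8 no-port MEM/MEM
#6 head=9: ld.MEM i9 RAW r0
#7 head=10: and.ALU;mulh.MUL i10&i11 dual
#8 head=12: add.ALU i12 tail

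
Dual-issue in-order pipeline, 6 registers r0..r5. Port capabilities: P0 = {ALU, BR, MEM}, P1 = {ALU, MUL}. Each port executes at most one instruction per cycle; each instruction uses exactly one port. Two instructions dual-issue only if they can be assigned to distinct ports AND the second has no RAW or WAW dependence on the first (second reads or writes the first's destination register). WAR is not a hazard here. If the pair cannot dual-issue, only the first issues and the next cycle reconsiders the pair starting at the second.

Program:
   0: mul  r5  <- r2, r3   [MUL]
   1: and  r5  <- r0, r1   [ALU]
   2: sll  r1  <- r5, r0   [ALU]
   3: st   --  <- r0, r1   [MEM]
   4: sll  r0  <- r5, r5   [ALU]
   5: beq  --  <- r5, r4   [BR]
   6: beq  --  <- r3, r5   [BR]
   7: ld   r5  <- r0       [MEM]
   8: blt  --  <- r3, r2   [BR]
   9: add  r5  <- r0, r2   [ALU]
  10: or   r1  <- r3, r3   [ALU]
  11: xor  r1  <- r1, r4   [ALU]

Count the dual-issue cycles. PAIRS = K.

0. mul @i0  | WAW r5
1. and @i1  | RAW r5
2. sll @i2  | RAW r1
3. st+sll @i3/i4  | pair
4. beq @i5  | no-port BR/BR
5. beq @i6  | no-port BR/MEM
6. ld @i7  | no-port MEM/BR
7. blt+add @i8/i9  | pair
8. or @i10  | RAW+WAW r1
9. xor @i11  | tail

PAIRS = 2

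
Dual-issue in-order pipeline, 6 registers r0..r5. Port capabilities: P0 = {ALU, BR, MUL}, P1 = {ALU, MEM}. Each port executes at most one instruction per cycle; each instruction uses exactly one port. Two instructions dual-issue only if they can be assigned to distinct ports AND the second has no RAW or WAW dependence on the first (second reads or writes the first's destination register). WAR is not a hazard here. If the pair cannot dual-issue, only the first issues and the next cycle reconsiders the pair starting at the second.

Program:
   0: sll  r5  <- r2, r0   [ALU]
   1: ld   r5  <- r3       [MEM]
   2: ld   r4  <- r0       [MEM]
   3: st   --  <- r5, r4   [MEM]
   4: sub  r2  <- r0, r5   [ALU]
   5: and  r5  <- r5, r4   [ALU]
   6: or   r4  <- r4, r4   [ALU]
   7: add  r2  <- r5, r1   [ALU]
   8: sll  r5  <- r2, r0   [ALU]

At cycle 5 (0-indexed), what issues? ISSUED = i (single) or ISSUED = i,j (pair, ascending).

ISSUED = 7

0. sll.ALU @i0  | WAW r5
1. ld.MEM @i1  | no-port MEM/MEM
2. ld.MEM @i2  | no-port MEM/MEM
3. st.MEM;sub.ALU @i3/i4  | 2-wide
4. and.ALU;or.ALU @i5/i6  | 2-wide
5. add.ALU @i7  | RAW r2
6. sll.ALU @i8  | tail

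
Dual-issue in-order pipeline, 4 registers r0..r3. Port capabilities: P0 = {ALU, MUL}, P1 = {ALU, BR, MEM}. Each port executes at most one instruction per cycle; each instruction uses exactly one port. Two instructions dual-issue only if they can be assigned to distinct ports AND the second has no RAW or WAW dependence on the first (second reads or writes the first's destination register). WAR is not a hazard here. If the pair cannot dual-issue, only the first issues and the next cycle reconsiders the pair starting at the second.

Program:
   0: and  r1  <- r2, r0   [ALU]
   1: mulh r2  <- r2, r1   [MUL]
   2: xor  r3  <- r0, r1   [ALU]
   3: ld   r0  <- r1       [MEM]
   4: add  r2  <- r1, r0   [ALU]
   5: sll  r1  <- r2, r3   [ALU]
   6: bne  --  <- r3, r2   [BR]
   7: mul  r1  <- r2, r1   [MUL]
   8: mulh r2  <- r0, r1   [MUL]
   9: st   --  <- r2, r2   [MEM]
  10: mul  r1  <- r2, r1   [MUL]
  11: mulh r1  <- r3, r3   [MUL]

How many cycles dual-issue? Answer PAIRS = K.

PAIRS = 3

c0: i0 and.ALU  RAW r1
c1: i1+i2 mulh.MUL+xor.ALU  2-wide
c2: i3 ld.MEM  RAW r0
c3: i4 add.ALU  RAW r2
c4: i5+i6 sll.ALU+bne.BR  2-wide
c5: i7 mul.MUL  no-port MUL/MUL
c6: i8 mulh.MUL  RAW r2
c7: i9+i10 st.MEM+mul.MUL  2-wide
c8: i11 mulh.MUL  tail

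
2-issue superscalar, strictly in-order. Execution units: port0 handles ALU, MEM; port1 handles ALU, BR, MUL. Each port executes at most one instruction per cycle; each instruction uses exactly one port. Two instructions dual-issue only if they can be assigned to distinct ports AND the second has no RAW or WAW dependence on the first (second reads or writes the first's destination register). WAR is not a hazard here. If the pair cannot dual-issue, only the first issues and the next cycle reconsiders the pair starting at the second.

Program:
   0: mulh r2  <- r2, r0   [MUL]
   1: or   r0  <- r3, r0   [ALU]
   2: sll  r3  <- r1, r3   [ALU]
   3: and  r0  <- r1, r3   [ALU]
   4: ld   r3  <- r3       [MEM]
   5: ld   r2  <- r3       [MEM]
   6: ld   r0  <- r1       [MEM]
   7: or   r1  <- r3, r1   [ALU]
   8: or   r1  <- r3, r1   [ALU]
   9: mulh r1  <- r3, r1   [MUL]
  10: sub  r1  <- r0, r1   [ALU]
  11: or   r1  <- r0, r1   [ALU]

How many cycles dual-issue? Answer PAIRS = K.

PAIRS = 3

#0 head=0: mulh+or i0+i1 dual
#1 head=2: sll i2 RAW r3
#2 head=3: and+ld i3+i4 dual
#3 head=5: ld i5 no-port MEM/MEM
#4 head=6: ld+or i6+i7 dual
#5 head=8: or i8 RAW+WAW r1
#6 head=9: mulh i9 RAW+WAW r1
#7 head=10: sub i10 RAW+WAW r1
#8 head=11: or i11 tail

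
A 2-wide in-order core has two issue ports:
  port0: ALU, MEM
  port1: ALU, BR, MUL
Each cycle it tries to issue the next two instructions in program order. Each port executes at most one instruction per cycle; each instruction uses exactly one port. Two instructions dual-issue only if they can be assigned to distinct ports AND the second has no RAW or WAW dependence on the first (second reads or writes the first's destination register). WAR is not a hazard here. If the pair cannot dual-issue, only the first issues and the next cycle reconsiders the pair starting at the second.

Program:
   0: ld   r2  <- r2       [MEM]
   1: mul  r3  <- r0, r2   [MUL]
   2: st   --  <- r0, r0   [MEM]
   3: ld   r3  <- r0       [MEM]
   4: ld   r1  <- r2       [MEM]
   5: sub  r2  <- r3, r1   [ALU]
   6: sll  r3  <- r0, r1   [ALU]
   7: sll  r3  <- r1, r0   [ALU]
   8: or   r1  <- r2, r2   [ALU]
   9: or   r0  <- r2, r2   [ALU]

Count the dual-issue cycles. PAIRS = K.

PAIRS = 3

  cy0 -> i0 (ld) RAW r2
  cy1 -> i1+i2 (mul/st) 2-wide
  cy2 -> i3 (ld) no-port MEM/MEM
  cy3 -> i4 (ld) RAW r1
  cy4 -> i5+i6 (sub/sll) 2-wide
  cy5 -> i7+i8 (sll/or) 2-wide
  cy6 -> i9 (or) tail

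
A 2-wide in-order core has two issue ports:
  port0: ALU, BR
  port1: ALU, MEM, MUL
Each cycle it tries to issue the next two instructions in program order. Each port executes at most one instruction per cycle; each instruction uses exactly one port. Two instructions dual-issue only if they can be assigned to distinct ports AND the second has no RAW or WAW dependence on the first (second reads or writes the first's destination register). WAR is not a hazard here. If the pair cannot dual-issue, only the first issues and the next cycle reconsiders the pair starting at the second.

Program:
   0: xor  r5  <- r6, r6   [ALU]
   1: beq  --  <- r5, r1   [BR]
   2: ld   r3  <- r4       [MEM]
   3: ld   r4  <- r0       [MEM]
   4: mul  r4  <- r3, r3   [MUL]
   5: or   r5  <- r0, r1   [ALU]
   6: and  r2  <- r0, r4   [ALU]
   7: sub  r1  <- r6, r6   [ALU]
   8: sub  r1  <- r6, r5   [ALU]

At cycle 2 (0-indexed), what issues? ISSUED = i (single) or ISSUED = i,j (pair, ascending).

  cy0 -> i0 (xor) RAW r5
  cy1 -> i1/i2 (beq+ld) dual
  cy2 -> i3 (ld) no-port MEM/MUL
  cy3 -> i4/i5 (mul+or) dual
  cy4 -> i6/i7 (and+sub) dual
  cy5 -> i8 (sub) tail

ISSUED = 3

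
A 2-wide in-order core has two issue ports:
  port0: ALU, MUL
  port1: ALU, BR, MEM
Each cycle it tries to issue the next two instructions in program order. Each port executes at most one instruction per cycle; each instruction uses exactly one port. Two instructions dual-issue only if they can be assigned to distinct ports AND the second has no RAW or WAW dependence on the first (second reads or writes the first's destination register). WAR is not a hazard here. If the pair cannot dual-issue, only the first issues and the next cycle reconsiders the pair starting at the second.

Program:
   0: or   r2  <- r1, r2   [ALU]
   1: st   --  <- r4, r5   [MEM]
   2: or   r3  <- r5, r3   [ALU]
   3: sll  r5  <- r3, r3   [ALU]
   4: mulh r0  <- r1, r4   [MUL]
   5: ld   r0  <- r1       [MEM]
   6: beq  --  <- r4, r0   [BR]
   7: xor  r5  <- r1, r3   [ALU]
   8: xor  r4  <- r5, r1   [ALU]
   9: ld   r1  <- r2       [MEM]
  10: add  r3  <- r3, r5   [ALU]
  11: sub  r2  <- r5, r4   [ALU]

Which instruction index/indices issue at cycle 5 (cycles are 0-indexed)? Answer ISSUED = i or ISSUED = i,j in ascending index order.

ISSUED = 8,9

[0] i0&i1  or/st  -- dual
[1] i2  or  -- RAW r3
[2] i3&i4  sll/mulh  -- dual
[3] i5  ld  -- no-port MEM/BR
[4] i6&i7  beq/xor  -- dual
[5] i8&i9  xor/ld  -- dual
[6] i10&i11  add/sub  -- dual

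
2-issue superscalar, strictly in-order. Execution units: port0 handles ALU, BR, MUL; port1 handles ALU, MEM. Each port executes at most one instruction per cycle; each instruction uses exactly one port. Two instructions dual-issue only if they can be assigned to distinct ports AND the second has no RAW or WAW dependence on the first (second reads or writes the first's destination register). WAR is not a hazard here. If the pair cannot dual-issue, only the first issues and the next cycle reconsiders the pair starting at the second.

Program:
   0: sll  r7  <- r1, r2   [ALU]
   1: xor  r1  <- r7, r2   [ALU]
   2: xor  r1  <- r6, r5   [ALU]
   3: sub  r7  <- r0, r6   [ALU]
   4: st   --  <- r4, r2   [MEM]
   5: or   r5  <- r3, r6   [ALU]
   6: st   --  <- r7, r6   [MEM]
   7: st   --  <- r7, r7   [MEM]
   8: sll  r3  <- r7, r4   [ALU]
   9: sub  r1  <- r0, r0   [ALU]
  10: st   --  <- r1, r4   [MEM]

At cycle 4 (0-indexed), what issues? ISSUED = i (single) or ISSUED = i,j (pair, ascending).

c0: i0 sll.ALU  RAW r7
c1: i1 xor.ALU  WAW r1
c2: i2+i3 xor.ALU sub.ALU  2-wide
c3: i4+i5 st.MEM or.ALU  2-wide
c4: i6 st.MEM  no-port MEM/MEM
c5: i7+i8 st.MEM sll.ALU  2-wide
c6: i9 sub.ALU  RAW r1
c7: i10 st.MEM  tail

ISSUED = 6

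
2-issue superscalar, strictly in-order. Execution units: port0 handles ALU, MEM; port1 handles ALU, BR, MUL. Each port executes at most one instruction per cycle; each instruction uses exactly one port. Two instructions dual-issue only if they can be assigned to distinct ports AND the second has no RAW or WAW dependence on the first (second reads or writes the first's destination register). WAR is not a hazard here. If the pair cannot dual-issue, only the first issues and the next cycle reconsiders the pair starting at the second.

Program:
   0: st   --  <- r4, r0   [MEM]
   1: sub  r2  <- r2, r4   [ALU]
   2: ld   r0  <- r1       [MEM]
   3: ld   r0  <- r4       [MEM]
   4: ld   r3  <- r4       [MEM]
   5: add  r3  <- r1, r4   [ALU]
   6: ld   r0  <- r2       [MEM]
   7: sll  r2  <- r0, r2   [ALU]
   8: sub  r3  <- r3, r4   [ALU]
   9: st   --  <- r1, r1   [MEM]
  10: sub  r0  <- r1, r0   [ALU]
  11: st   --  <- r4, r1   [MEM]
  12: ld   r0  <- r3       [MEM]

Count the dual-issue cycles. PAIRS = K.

0. st;sub @i0&i1  | pair
1. ld @i2  | no-port MEM/MEM
2. ld @i3  | no-port MEM/MEM
3. ld @i4  | WAW r3
4. add;ld @i5&i6  | pair
5. sll;sub @i7&i8  | pair
6. st;sub @i9&i10  | pair
7. st @i11  | no-port MEM/MEM
8. ld @i12  | tail

PAIRS = 4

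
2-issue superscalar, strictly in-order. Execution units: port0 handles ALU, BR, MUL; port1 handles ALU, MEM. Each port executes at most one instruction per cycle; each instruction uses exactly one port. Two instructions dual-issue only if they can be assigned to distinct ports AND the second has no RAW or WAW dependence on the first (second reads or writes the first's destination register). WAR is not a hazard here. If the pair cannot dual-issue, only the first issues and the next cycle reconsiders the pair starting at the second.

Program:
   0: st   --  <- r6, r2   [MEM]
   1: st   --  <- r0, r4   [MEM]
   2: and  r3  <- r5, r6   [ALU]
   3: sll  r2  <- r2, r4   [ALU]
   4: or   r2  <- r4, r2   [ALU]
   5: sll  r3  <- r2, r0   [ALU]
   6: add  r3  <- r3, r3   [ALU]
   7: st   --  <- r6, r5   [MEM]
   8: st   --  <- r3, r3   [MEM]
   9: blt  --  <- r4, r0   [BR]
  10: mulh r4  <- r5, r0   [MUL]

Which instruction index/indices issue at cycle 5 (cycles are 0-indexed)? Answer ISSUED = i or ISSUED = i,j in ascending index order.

ISSUED = 6,7

t=0 i0:st ; no-port MEM/MEM
t=1 i1/i2:st;and ; pair
t=2 i3:sll ; RAW+WAW r2
t=3 i4:or ; RAW r2
t=4 i5:sll ; RAW+WAW r3
t=5 i6/i7:add;st ; pair
t=6 i8/i9:st;blt ; pair
t=7 i10:mulh ; tail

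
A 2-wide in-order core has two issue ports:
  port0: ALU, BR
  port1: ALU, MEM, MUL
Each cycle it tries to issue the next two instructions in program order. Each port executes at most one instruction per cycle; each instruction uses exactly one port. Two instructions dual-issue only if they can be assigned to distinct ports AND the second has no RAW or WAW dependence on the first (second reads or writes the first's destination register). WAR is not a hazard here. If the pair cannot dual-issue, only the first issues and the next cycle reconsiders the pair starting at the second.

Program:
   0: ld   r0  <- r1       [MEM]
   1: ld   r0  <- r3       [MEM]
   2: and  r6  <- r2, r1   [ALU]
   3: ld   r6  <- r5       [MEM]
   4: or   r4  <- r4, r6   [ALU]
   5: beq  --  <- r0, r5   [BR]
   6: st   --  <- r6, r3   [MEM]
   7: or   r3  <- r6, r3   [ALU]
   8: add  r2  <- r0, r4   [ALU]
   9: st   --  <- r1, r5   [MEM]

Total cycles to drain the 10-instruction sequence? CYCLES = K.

0. ld.MEM @i0  | no-port MEM/MEM
1. ld.MEM and.ALU @i1/i2  | dual
2. ld.MEM @i3  | RAW r6
3. or.ALU beq.BR @i4/i5  | dual
4. st.MEM or.ALU @i6/i7  | dual
5. add.ALU st.MEM @i8/i9  | dual

CYCLES = 6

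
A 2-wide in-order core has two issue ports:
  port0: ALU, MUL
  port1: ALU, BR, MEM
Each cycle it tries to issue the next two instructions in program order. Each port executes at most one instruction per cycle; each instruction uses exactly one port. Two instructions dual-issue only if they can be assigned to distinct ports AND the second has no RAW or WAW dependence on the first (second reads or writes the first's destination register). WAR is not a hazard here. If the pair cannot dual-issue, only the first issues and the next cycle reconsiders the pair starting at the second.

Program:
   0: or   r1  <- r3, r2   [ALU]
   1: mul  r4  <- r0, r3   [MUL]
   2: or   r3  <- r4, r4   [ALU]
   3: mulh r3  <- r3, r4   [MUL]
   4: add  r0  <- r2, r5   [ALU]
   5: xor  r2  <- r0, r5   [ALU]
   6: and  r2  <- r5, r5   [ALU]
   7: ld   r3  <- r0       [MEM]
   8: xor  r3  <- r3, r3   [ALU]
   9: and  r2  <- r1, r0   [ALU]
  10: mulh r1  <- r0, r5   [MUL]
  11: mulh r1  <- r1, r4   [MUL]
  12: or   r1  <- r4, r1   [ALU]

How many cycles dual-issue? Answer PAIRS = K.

PAIRS = 4

#0 head=0: or/mul i0&i1 pair
#1 head=2: or i2 RAW+WAW r3
#2 head=3: mulh/add i3&i4 pair
#3 head=5: xor i5 WAW r2
#4 head=6: and/ld i6&i7 pair
#5 head=8: xor/and i8&i9 pair
#6 head=10: mulh i10 no-port MUL/MUL
#7 head=11: mulh i11 RAW+WAW r1
#8 head=12: or i12 tail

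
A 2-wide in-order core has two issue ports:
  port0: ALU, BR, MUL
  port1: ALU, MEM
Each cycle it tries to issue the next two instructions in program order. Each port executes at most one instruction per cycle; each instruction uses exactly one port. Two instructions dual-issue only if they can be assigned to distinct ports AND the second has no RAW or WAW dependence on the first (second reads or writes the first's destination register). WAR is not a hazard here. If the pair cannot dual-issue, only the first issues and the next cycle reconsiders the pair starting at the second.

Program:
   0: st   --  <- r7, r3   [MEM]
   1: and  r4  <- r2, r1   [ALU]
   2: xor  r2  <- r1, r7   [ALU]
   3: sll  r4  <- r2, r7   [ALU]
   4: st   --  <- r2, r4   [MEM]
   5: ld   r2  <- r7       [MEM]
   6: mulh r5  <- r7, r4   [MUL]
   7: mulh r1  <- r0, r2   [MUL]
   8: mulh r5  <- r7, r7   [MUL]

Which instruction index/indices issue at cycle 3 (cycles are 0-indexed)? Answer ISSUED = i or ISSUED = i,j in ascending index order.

ISSUED = 4

t=0 i0/i1:st/and ; 2-wide
t=1 i2:xor ; RAW r2
t=2 i3:sll ; RAW r4
t=3 i4:st ; no-port MEM/MEM
t=4 i5/i6:ld/mulh ; 2-wide
t=5 i7:mulh ; no-port MUL/MUL
t=6 i8:mulh ; tail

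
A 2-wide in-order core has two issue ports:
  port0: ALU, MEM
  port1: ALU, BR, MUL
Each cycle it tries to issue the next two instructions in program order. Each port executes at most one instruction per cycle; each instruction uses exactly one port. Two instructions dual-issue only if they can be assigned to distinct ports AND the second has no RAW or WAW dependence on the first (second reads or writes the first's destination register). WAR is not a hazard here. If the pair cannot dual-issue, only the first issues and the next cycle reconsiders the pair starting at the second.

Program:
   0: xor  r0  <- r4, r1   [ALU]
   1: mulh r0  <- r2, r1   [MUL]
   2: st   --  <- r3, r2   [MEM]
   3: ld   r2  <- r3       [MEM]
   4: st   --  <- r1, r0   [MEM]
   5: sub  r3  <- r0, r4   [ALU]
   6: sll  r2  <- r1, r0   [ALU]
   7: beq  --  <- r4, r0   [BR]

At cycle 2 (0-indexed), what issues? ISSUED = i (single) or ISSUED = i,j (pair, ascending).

ISSUED = 3

  cy0 -> i0 (xor.ALU) WAW r0
  cy1 -> i1,i2 (mulh.MUL/st.MEM) 2-wide
  cy2 -> i3 (ld.MEM) no-port MEM/MEM
  cy3 -> i4,i5 (st.MEM/sub.ALU) 2-wide
  cy4 -> i6,i7 (sll.ALU/beq.BR) 2-wide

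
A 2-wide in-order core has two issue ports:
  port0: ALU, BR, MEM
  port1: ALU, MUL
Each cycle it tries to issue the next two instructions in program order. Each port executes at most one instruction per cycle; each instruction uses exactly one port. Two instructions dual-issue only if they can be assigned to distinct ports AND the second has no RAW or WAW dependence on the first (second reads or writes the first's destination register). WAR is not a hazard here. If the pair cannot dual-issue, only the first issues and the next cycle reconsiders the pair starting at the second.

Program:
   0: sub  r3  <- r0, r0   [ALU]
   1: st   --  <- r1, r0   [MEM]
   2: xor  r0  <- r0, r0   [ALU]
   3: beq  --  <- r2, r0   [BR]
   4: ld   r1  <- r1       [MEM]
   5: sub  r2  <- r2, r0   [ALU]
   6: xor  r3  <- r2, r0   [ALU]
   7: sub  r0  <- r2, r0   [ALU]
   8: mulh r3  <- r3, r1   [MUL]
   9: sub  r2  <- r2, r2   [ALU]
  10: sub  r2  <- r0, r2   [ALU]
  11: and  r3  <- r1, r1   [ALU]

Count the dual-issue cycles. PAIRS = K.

PAIRS = 5

0. sub.ALU+st.MEM @i0+i1  | pair
1. xor.ALU @i2  | RAW r0
2. beq.BR @i3  | no-port BR/MEM
3. ld.MEM+sub.ALU @i4+i5  | pair
4. xor.ALU+sub.ALU @i6+i7  | pair
5. mulh.MUL+sub.ALU @i8+i9  | pair
6. sub.ALU+and.ALU @i10+i11  | pair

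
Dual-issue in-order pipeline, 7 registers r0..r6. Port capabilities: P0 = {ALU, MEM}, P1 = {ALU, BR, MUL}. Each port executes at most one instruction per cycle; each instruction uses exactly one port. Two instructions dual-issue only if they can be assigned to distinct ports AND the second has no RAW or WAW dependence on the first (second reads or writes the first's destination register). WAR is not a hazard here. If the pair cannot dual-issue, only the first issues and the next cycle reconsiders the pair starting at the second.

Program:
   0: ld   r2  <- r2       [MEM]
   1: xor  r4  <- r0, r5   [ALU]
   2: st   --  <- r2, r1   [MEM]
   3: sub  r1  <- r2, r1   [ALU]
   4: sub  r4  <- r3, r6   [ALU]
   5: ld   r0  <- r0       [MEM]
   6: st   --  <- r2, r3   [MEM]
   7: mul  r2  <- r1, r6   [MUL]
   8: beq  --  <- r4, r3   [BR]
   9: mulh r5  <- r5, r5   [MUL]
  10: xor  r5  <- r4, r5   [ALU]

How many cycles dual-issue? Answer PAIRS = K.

#0 head=0: ld.MEM+xor.ALU i0&i1 dual
#1 head=2: st.MEM+sub.ALU i2&i3 dual
#2 head=4: sub.ALU+ld.MEM i4&i5 dual
#3 head=6: st.MEM+mul.MUL i6&i7 dual
#4 head=8: beq.BR i8 no-port BR/MUL
#5 head=9: mulh.MUL i9 RAW+WAW r5
#6 head=10: xor.ALU i10 tail

PAIRS = 4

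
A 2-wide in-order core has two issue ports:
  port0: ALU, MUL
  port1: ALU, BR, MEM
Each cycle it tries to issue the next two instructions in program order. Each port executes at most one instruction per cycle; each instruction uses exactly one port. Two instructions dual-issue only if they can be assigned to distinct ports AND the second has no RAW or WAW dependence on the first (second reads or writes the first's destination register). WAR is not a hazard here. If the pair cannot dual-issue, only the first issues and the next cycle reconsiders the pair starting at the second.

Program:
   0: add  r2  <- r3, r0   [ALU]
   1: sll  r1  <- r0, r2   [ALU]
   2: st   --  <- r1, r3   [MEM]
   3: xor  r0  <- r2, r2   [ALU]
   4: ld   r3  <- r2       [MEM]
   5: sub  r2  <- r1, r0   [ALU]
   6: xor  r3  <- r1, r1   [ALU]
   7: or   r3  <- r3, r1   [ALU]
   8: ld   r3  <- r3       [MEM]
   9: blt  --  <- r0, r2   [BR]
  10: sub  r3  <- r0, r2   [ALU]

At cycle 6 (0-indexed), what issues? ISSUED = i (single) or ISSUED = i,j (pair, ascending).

0. add.ALU @i0  | RAW r2
1. sll.ALU @i1  | RAW r1
2. st.MEM+xor.ALU @i2,i3  | dual
3. ld.MEM+sub.ALU @i4,i5  | dual
4. xor.ALU @i6  | RAW+WAW r3
5. or.ALU @i7  | RAW+WAW r3
6. ld.MEM @i8  | no-port MEM/BR
7. blt.BR+sub.ALU @i9,i10  | dual

ISSUED = 8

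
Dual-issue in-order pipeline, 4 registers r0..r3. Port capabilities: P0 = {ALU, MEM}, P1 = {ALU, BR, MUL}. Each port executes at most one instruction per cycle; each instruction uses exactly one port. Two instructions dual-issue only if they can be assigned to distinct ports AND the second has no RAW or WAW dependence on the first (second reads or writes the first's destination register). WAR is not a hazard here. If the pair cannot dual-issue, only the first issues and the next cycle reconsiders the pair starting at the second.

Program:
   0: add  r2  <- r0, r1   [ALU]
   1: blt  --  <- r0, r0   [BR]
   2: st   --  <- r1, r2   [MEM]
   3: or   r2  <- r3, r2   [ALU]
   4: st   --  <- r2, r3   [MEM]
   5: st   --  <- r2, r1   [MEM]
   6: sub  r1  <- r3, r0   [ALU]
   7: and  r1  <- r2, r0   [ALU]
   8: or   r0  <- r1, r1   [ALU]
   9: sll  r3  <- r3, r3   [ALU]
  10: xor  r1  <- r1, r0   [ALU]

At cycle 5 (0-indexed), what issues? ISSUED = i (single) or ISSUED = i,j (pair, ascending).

  cy0 -> i0/i1 (add blt) dual
  cy1 -> i2/i3 (st or) dual
  cy2 -> i4 (st) no-port MEM/MEM
  cy3 -> i5/i6 (st sub) dual
  cy4 -> i7 (and) RAW r1
  cy5 -> i8/i9 (or sll) dual
  cy6 -> i10 (xor) tail

ISSUED = 8,9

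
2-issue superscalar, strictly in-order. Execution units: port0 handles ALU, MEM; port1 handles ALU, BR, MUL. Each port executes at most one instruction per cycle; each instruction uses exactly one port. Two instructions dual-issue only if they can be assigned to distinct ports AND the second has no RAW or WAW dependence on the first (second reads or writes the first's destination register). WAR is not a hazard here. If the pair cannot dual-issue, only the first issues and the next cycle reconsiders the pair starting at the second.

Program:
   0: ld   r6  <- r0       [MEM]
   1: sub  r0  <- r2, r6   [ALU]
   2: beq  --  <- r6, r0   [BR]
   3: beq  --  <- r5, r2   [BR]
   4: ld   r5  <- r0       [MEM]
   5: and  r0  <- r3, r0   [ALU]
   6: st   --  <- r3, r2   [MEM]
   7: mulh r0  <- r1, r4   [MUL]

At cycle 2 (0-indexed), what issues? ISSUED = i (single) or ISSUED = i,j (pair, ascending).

ISSUED = 2

c0: i0 ld.MEM  RAW r6
c1: i1 sub.ALU  RAW r0
c2: i2 beq.BR  no-port BR/BR
c3: i3,i4 beq.BR;ld.MEM  2-wide
c4: i5,i6 and.ALU;st.MEM  2-wide
c5: i7 mulh.MUL  tail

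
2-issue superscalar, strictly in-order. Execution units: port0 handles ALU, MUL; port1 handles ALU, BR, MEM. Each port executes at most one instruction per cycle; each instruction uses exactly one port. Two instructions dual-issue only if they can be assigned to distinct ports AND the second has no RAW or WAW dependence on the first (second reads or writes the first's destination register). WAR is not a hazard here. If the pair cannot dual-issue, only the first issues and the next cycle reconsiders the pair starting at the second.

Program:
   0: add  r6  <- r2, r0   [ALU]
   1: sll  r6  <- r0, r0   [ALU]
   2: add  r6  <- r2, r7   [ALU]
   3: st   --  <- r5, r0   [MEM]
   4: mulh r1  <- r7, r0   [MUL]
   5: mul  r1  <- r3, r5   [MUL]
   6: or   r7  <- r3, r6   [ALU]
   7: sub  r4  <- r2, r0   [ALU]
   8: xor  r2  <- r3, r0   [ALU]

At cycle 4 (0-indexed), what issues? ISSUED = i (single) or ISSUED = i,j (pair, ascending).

ISSUED = 5,6

t=0 i0:add.ALU ; WAW r6
t=1 i1:sll.ALU ; WAW r6
t=2 i2+i3:add.ALU/st.MEM ; pair
t=3 i4:mulh.MUL ; no-port MUL/MUL
t=4 i5+i6:mul.MUL/or.ALU ; pair
t=5 i7+i8:sub.ALU/xor.ALU ; pair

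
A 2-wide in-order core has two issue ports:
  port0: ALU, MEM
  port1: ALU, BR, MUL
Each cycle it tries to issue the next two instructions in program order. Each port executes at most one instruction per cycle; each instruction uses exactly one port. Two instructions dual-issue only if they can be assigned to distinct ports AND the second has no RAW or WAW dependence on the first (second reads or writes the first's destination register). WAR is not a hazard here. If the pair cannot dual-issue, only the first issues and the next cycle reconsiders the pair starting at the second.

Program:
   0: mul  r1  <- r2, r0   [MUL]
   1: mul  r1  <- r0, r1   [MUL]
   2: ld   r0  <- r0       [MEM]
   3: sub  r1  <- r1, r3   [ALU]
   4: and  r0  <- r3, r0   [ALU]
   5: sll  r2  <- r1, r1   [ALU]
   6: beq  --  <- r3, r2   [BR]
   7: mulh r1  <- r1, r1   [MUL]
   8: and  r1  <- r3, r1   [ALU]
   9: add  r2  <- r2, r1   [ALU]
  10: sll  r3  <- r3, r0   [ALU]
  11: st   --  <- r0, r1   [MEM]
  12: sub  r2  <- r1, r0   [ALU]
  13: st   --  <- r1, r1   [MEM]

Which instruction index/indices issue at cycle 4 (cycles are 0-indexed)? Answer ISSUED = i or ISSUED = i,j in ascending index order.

  cy0 -> i0 (mul) no-port MUL/MUL
  cy1 -> i1&i2 (mul;ld) dual
  cy2 -> i3&i4 (sub;and) dual
  cy3 -> i5 (sll) RAW r2
  cy4 -> i6 (beq) no-port BR/MUL
  cy5 -> i7 (mulh) RAW+WAW r1
  cy6 -> i8 (and) RAW r1
  cy7 -> i9&i10 (add;sll) dual
  cy8 -> i11&i12 (st;sub) dual
  cy9 -> i13 (st) tail

ISSUED = 6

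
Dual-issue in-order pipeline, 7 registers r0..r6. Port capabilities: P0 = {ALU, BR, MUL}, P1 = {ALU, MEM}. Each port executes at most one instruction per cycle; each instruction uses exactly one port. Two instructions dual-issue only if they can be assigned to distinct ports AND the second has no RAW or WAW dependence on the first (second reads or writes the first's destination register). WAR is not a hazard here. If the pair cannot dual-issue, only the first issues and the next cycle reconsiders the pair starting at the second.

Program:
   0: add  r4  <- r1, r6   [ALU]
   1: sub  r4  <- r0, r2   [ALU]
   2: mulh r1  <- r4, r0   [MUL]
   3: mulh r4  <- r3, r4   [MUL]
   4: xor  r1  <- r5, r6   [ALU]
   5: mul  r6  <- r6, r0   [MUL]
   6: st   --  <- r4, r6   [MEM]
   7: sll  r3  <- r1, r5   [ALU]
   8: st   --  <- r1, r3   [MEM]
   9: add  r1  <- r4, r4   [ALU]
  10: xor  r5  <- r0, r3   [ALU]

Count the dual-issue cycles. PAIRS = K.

PAIRS = 3

[0] i0  add.ALU  -- WAW r4
[1] i1  sub.ALU  -- RAW r4
[2] i2  mulh.MUL  -- no-port MUL/MUL
[3] i3&i4  mulh.MUL;xor.ALU  -- pair
[4] i5  mul.MUL  -- RAW r6
[5] i6&i7  st.MEM;sll.ALU  -- pair
[6] i8&i9  st.MEM;add.ALU  -- pair
[7] i10  xor.ALU  -- tail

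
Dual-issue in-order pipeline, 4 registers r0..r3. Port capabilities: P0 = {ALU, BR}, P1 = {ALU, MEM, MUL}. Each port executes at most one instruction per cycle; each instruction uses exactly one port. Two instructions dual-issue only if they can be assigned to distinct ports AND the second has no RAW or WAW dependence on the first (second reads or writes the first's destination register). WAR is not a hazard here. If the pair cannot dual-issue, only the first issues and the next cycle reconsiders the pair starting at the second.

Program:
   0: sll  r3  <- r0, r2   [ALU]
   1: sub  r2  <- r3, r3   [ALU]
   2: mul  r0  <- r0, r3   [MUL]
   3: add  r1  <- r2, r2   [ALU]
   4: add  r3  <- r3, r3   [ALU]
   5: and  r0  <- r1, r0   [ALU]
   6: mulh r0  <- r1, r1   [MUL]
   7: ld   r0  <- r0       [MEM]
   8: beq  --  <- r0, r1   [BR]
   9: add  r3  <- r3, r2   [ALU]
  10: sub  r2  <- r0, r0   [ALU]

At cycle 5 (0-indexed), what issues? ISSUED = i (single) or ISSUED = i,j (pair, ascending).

ISSUED = 7

[0] i0  sll  -- RAW r3
[1] i1&i2  sub mul  -- pair
[2] i3&i4  add add  -- pair
[3] i5  and  -- WAW r0
[4] i6  mulh  -- no-port MUL/MEM
[5] i7  ld  -- RAW r0
[6] i8&i9  beq add  -- pair
[7] i10  sub  -- tail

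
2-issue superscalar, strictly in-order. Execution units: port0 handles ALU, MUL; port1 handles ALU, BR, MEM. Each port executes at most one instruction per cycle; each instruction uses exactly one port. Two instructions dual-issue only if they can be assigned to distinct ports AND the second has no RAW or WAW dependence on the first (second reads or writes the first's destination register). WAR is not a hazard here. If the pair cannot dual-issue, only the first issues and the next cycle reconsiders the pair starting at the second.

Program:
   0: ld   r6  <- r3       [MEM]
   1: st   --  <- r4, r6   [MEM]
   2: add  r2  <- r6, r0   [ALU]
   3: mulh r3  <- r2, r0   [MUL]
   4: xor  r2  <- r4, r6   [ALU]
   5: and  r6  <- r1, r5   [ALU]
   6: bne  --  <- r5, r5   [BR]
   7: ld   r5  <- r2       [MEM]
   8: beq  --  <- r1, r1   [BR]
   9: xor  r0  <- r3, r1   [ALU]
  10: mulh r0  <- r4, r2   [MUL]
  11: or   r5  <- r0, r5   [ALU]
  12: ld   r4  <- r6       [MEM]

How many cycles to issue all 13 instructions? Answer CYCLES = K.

[0] i0  ld.MEM  -- no-port MEM/MEM
[1] i1&i2  st.MEM add.ALU  -- 2-wide
[2] i3&i4  mulh.MUL xor.ALU  -- 2-wide
[3] i5&i6  and.ALU bne.BR  -- 2-wide
[4] i7  ld.MEM  -- no-port MEM/BR
[5] i8&i9  beq.BR xor.ALU  -- 2-wide
[6] i10  mulh.MUL  -- RAW r0
[7] i11&i12  or.ALU ld.MEM  -- 2-wide

CYCLES = 8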